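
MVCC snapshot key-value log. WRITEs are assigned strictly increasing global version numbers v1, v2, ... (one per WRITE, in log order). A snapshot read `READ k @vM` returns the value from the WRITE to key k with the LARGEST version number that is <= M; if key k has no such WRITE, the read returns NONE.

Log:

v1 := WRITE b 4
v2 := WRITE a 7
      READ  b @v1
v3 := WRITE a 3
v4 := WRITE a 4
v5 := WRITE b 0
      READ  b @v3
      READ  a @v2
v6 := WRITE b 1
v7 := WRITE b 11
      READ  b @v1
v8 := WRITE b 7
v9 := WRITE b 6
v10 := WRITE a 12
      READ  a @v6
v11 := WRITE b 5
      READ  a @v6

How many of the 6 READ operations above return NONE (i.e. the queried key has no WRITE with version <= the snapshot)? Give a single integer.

v1: WRITE b=4  (b history now [(1, 4)])
v2: WRITE a=7  (a history now [(2, 7)])
READ b @v1: history=[(1, 4)] -> pick v1 -> 4
v3: WRITE a=3  (a history now [(2, 7), (3, 3)])
v4: WRITE a=4  (a history now [(2, 7), (3, 3), (4, 4)])
v5: WRITE b=0  (b history now [(1, 4), (5, 0)])
READ b @v3: history=[(1, 4), (5, 0)] -> pick v1 -> 4
READ a @v2: history=[(2, 7), (3, 3), (4, 4)] -> pick v2 -> 7
v6: WRITE b=1  (b history now [(1, 4), (5, 0), (6, 1)])
v7: WRITE b=11  (b history now [(1, 4), (5, 0), (6, 1), (7, 11)])
READ b @v1: history=[(1, 4), (5, 0), (6, 1), (7, 11)] -> pick v1 -> 4
v8: WRITE b=7  (b history now [(1, 4), (5, 0), (6, 1), (7, 11), (8, 7)])
v9: WRITE b=6  (b history now [(1, 4), (5, 0), (6, 1), (7, 11), (8, 7), (9, 6)])
v10: WRITE a=12  (a history now [(2, 7), (3, 3), (4, 4), (10, 12)])
READ a @v6: history=[(2, 7), (3, 3), (4, 4), (10, 12)] -> pick v4 -> 4
v11: WRITE b=5  (b history now [(1, 4), (5, 0), (6, 1), (7, 11), (8, 7), (9, 6), (11, 5)])
READ a @v6: history=[(2, 7), (3, 3), (4, 4), (10, 12)] -> pick v4 -> 4
Read results in order: ['4', '4', '7', '4', '4', '4']
NONE count = 0

Answer: 0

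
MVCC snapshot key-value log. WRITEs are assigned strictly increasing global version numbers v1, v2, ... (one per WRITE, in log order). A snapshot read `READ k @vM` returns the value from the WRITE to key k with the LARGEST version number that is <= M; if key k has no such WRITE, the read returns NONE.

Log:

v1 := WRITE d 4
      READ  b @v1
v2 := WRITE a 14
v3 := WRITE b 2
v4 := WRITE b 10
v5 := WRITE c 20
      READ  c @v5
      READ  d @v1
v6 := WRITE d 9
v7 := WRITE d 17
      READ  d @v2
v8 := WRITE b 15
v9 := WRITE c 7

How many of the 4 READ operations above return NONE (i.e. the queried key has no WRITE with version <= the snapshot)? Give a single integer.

Answer: 1

Derivation:
v1: WRITE d=4  (d history now [(1, 4)])
READ b @v1: history=[] -> no version <= 1 -> NONE
v2: WRITE a=14  (a history now [(2, 14)])
v3: WRITE b=2  (b history now [(3, 2)])
v4: WRITE b=10  (b history now [(3, 2), (4, 10)])
v5: WRITE c=20  (c history now [(5, 20)])
READ c @v5: history=[(5, 20)] -> pick v5 -> 20
READ d @v1: history=[(1, 4)] -> pick v1 -> 4
v6: WRITE d=9  (d history now [(1, 4), (6, 9)])
v7: WRITE d=17  (d history now [(1, 4), (6, 9), (7, 17)])
READ d @v2: history=[(1, 4), (6, 9), (7, 17)] -> pick v1 -> 4
v8: WRITE b=15  (b history now [(3, 2), (4, 10), (8, 15)])
v9: WRITE c=7  (c history now [(5, 20), (9, 7)])
Read results in order: ['NONE', '20', '4', '4']
NONE count = 1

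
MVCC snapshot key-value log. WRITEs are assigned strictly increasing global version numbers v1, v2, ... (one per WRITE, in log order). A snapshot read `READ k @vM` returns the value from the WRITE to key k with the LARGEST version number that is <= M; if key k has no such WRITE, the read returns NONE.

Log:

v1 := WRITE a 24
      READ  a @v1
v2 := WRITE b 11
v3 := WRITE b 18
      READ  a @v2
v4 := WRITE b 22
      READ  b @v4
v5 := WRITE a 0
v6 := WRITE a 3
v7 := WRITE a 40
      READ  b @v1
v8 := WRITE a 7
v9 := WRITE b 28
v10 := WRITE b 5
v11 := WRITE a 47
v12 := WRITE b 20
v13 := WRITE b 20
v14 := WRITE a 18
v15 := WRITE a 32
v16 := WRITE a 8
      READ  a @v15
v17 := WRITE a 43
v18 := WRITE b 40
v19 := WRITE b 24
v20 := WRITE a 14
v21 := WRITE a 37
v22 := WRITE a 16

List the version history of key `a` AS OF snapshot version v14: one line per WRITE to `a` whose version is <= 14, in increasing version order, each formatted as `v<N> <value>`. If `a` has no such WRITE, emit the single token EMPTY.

Scan writes for key=a with version <= 14:
  v1 WRITE a 24 -> keep
  v2 WRITE b 11 -> skip
  v3 WRITE b 18 -> skip
  v4 WRITE b 22 -> skip
  v5 WRITE a 0 -> keep
  v6 WRITE a 3 -> keep
  v7 WRITE a 40 -> keep
  v8 WRITE a 7 -> keep
  v9 WRITE b 28 -> skip
  v10 WRITE b 5 -> skip
  v11 WRITE a 47 -> keep
  v12 WRITE b 20 -> skip
  v13 WRITE b 20 -> skip
  v14 WRITE a 18 -> keep
  v15 WRITE a 32 -> drop (> snap)
  v16 WRITE a 8 -> drop (> snap)
  v17 WRITE a 43 -> drop (> snap)
  v18 WRITE b 40 -> skip
  v19 WRITE b 24 -> skip
  v20 WRITE a 14 -> drop (> snap)
  v21 WRITE a 37 -> drop (> snap)
  v22 WRITE a 16 -> drop (> snap)
Collected: [(1, 24), (5, 0), (6, 3), (7, 40), (8, 7), (11, 47), (14, 18)]

Answer: v1 24
v5 0
v6 3
v7 40
v8 7
v11 47
v14 18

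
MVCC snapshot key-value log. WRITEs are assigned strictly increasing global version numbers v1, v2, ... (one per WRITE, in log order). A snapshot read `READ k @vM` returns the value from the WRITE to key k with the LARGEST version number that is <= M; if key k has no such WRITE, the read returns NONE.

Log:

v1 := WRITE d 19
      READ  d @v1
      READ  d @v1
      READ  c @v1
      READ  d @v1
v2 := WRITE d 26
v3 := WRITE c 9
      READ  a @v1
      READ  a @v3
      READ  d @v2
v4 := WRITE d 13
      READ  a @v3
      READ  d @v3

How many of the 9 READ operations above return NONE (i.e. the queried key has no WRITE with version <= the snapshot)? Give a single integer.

v1: WRITE d=19  (d history now [(1, 19)])
READ d @v1: history=[(1, 19)] -> pick v1 -> 19
READ d @v1: history=[(1, 19)] -> pick v1 -> 19
READ c @v1: history=[] -> no version <= 1 -> NONE
READ d @v1: history=[(1, 19)] -> pick v1 -> 19
v2: WRITE d=26  (d history now [(1, 19), (2, 26)])
v3: WRITE c=9  (c history now [(3, 9)])
READ a @v1: history=[] -> no version <= 1 -> NONE
READ a @v3: history=[] -> no version <= 3 -> NONE
READ d @v2: history=[(1, 19), (2, 26)] -> pick v2 -> 26
v4: WRITE d=13  (d history now [(1, 19), (2, 26), (4, 13)])
READ a @v3: history=[] -> no version <= 3 -> NONE
READ d @v3: history=[(1, 19), (2, 26), (4, 13)] -> pick v2 -> 26
Read results in order: ['19', '19', 'NONE', '19', 'NONE', 'NONE', '26', 'NONE', '26']
NONE count = 4

Answer: 4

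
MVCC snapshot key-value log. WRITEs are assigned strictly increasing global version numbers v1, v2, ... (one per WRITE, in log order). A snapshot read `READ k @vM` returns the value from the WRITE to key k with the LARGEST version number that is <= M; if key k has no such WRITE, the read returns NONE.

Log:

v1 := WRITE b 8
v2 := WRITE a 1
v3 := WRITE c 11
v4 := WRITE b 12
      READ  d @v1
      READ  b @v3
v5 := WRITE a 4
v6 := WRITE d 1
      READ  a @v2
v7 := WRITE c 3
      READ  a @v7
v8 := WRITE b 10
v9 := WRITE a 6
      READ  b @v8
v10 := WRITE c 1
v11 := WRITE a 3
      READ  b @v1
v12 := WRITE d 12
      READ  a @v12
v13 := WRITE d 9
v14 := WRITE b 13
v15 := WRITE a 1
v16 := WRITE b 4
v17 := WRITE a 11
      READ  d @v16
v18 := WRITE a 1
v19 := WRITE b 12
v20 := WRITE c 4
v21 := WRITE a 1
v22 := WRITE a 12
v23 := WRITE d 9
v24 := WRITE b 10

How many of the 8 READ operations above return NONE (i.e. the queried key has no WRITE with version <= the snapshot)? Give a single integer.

Answer: 1

Derivation:
v1: WRITE b=8  (b history now [(1, 8)])
v2: WRITE a=1  (a history now [(2, 1)])
v3: WRITE c=11  (c history now [(3, 11)])
v4: WRITE b=12  (b history now [(1, 8), (4, 12)])
READ d @v1: history=[] -> no version <= 1 -> NONE
READ b @v3: history=[(1, 8), (4, 12)] -> pick v1 -> 8
v5: WRITE a=4  (a history now [(2, 1), (5, 4)])
v6: WRITE d=1  (d history now [(6, 1)])
READ a @v2: history=[(2, 1), (5, 4)] -> pick v2 -> 1
v7: WRITE c=3  (c history now [(3, 11), (7, 3)])
READ a @v7: history=[(2, 1), (5, 4)] -> pick v5 -> 4
v8: WRITE b=10  (b history now [(1, 8), (4, 12), (8, 10)])
v9: WRITE a=6  (a history now [(2, 1), (5, 4), (9, 6)])
READ b @v8: history=[(1, 8), (4, 12), (8, 10)] -> pick v8 -> 10
v10: WRITE c=1  (c history now [(3, 11), (7, 3), (10, 1)])
v11: WRITE a=3  (a history now [(2, 1), (5, 4), (9, 6), (11, 3)])
READ b @v1: history=[(1, 8), (4, 12), (8, 10)] -> pick v1 -> 8
v12: WRITE d=12  (d history now [(6, 1), (12, 12)])
READ a @v12: history=[(2, 1), (5, 4), (9, 6), (11, 3)] -> pick v11 -> 3
v13: WRITE d=9  (d history now [(6, 1), (12, 12), (13, 9)])
v14: WRITE b=13  (b history now [(1, 8), (4, 12), (8, 10), (14, 13)])
v15: WRITE a=1  (a history now [(2, 1), (5, 4), (9, 6), (11, 3), (15, 1)])
v16: WRITE b=4  (b history now [(1, 8), (4, 12), (8, 10), (14, 13), (16, 4)])
v17: WRITE a=11  (a history now [(2, 1), (5, 4), (9, 6), (11, 3), (15, 1), (17, 11)])
READ d @v16: history=[(6, 1), (12, 12), (13, 9)] -> pick v13 -> 9
v18: WRITE a=1  (a history now [(2, 1), (5, 4), (9, 6), (11, 3), (15, 1), (17, 11), (18, 1)])
v19: WRITE b=12  (b history now [(1, 8), (4, 12), (8, 10), (14, 13), (16, 4), (19, 12)])
v20: WRITE c=4  (c history now [(3, 11), (7, 3), (10, 1), (20, 4)])
v21: WRITE a=1  (a history now [(2, 1), (5, 4), (9, 6), (11, 3), (15, 1), (17, 11), (18, 1), (21, 1)])
v22: WRITE a=12  (a history now [(2, 1), (5, 4), (9, 6), (11, 3), (15, 1), (17, 11), (18, 1), (21, 1), (22, 12)])
v23: WRITE d=9  (d history now [(6, 1), (12, 12), (13, 9), (23, 9)])
v24: WRITE b=10  (b history now [(1, 8), (4, 12), (8, 10), (14, 13), (16, 4), (19, 12), (24, 10)])
Read results in order: ['NONE', '8', '1', '4', '10', '8', '3', '9']
NONE count = 1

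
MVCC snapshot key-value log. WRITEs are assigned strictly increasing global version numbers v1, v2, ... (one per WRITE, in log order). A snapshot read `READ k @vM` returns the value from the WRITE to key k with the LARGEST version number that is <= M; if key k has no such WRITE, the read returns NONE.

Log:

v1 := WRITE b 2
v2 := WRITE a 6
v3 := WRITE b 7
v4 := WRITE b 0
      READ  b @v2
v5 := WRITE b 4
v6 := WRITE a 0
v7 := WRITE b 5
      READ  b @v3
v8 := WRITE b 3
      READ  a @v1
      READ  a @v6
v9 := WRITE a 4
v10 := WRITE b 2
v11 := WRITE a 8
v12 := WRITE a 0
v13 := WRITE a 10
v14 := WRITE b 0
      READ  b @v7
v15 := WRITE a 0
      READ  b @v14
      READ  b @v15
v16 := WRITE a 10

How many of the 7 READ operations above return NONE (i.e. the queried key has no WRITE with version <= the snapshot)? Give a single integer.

v1: WRITE b=2  (b history now [(1, 2)])
v2: WRITE a=6  (a history now [(2, 6)])
v3: WRITE b=7  (b history now [(1, 2), (3, 7)])
v4: WRITE b=0  (b history now [(1, 2), (3, 7), (4, 0)])
READ b @v2: history=[(1, 2), (3, 7), (4, 0)] -> pick v1 -> 2
v5: WRITE b=4  (b history now [(1, 2), (3, 7), (4, 0), (5, 4)])
v6: WRITE a=0  (a history now [(2, 6), (6, 0)])
v7: WRITE b=5  (b history now [(1, 2), (3, 7), (4, 0), (5, 4), (7, 5)])
READ b @v3: history=[(1, 2), (3, 7), (4, 0), (5, 4), (7, 5)] -> pick v3 -> 7
v8: WRITE b=3  (b history now [(1, 2), (3, 7), (4, 0), (5, 4), (7, 5), (8, 3)])
READ a @v1: history=[(2, 6), (6, 0)] -> no version <= 1 -> NONE
READ a @v6: history=[(2, 6), (6, 0)] -> pick v6 -> 0
v9: WRITE a=4  (a history now [(2, 6), (6, 0), (9, 4)])
v10: WRITE b=2  (b history now [(1, 2), (3, 7), (4, 0), (5, 4), (7, 5), (8, 3), (10, 2)])
v11: WRITE a=8  (a history now [(2, 6), (6, 0), (9, 4), (11, 8)])
v12: WRITE a=0  (a history now [(2, 6), (6, 0), (9, 4), (11, 8), (12, 0)])
v13: WRITE a=10  (a history now [(2, 6), (6, 0), (9, 4), (11, 8), (12, 0), (13, 10)])
v14: WRITE b=0  (b history now [(1, 2), (3, 7), (4, 0), (5, 4), (7, 5), (8, 3), (10, 2), (14, 0)])
READ b @v7: history=[(1, 2), (3, 7), (4, 0), (5, 4), (7, 5), (8, 3), (10, 2), (14, 0)] -> pick v7 -> 5
v15: WRITE a=0  (a history now [(2, 6), (6, 0), (9, 4), (11, 8), (12, 0), (13, 10), (15, 0)])
READ b @v14: history=[(1, 2), (3, 7), (4, 0), (5, 4), (7, 5), (8, 3), (10, 2), (14, 0)] -> pick v14 -> 0
READ b @v15: history=[(1, 2), (3, 7), (4, 0), (5, 4), (7, 5), (8, 3), (10, 2), (14, 0)] -> pick v14 -> 0
v16: WRITE a=10  (a history now [(2, 6), (6, 0), (9, 4), (11, 8), (12, 0), (13, 10), (15, 0), (16, 10)])
Read results in order: ['2', '7', 'NONE', '0', '5', '0', '0']
NONE count = 1

Answer: 1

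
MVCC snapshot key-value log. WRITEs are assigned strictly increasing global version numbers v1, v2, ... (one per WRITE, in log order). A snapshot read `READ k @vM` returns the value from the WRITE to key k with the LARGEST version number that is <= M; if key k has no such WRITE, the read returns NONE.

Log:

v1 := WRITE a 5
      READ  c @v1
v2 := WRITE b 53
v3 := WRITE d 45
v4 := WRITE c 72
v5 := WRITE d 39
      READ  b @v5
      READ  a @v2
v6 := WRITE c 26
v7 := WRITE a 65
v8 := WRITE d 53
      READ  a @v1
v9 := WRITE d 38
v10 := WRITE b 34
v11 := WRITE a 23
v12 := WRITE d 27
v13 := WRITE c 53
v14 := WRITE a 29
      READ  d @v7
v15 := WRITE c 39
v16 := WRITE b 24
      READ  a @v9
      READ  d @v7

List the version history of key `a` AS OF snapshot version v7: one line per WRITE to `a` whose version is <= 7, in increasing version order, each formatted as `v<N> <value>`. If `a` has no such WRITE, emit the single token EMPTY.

Scan writes for key=a with version <= 7:
  v1 WRITE a 5 -> keep
  v2 WRITE b 53 -> skip
  v3 WRITE d 45 -> skip
  v4 WRITE c 72 -> skip
  v5 WRITE d 39 -> skip
  v6 WRITE c 26 -> skip
  v7 WRITE a 65 -> keep
  v8 WRITE d 53 -> skip
  v9 WRITE d 38 -> skip
  v10 WRITE b 34 -> skip
  v11 WRITE a 23 -> drop (> snap)
  v12 WRITE d 27 -> skip
  v13 WRITE c 53 -> skip
  v14 WRITE a 29 -> drop (> snap)
  v15 WRITE c 39 -> skip
  v16 WRITE b 24 -> skip
Collected: [(1, 5), (7, 65)]

Answer: v1 5
v7 65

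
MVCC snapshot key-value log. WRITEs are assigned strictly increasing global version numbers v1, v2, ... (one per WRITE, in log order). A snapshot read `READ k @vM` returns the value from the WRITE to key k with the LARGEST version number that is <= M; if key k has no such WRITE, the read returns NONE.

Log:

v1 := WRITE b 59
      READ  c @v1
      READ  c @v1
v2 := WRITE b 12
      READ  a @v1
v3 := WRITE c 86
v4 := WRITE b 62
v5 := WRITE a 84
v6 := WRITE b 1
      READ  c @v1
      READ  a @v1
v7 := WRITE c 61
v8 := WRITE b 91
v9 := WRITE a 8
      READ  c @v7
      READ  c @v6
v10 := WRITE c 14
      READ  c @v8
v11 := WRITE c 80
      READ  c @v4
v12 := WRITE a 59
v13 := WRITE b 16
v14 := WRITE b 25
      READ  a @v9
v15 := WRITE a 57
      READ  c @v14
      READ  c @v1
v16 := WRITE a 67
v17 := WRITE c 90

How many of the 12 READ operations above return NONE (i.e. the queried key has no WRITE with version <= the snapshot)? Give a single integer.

Answer: 6

Derivation:
v1: WRITE b=59  (b history now [(1, 59)])
READ c @v1: history=[] -> no version <= 1 -> NONE
READ c @v1: history=[] -> no version <= 1 -> NONE
v2: WRITE b=12  (b history now [(1, 59), (2, 12)])
READ a @v1: history=[] -> no version <= 1 -> NONE
v3: WRITE c=86  (c history now [(3, 86)])
v4: WRITE b=62  (b history now [(1, 59), (2, 12), (4, 62)])
v5: WRITE a=84  (a history now [(5, 84)])
v6: WRITE b=1  (b history now [(1, 59), (2, 12), (4, 62), (6, 1)])
READ c @v1: history=[(3, 86)] -> no version <= 1 -> NONE
READ a @v1: history=[(5, 84)] -> no version <= 1 -> NONE
v7: WRITE c=61  (c history now [(3, 86), (7, 61)])
v8: WRITE b=91  (b history now [(1, 59), (2, 12), (4, 62), (6, 1), (8, 91)])
v9: WRITE a=8  (a history now [(5, 84), (9, 8)])
READ c @v7: history=[(3, 86), (7, 61)] -> pick v7 -> 61
READ c @v6: history=[(3, 86), (7, 61)] -> pick v3 -> 86
v10: WRITE c=14  (c history now [(3, 86), (7, 61), (10, 14)])
READ c @v8: history=[(3, 86), (7, 61), (10, 14)] -> pick v7 -> 61
v11: WRITE c=80  (c history now [(3, 86), (7, 61), (10, 14), (11, 80)])
READ c @v4: history=[(3, 86), (7, 61), (10, 14), (11, 80)] -> pick v3 -> 86
v12: WRITE a=59  (a history now [(5, 84), (9, 8), (12, 59)])
v13: WRITE b=16  (b history now [(1, 59), (2, 12), (4, 62), (6, 1), (8, 91), (13, 16)])
v14: WRITE b=25  (b history now [(1, 59), (2, 12), (4, 62), (6, 1), (8, 91), (13, 16), (14, 25)])
READ a @v9: history=[(5, 84), (9, 8), (12, 59)] -> pick v9 -> 8
v15: WRITE a=57  (a history now [(5, 84), (9, 8), (12, 59), (15, 57)])
READ c @v14: history=[(3, 86), (7, 61), (10, 14), (11, 80)] -> pick v11 -> 80
READ c @v1: history=[(3, 86), (7, 61), (10, 14), (11, 80)] -> no version <= 1 -> NONE
v16: WRITE a=67  (a history now [(5, 84), (9, 8), (12, 59), (15, 57), (16, 67)])
v17: WRITE c=90  (c history now [(3, 86), (7, 61), (10, 14), (11, 80), (17, 90)])
Read results in order: ['NONE', 'NONE', 'NONE', 'NONE', 'NONE', '61', '86', '61', '86', '8', '80', 'NONE']
NONE count = 6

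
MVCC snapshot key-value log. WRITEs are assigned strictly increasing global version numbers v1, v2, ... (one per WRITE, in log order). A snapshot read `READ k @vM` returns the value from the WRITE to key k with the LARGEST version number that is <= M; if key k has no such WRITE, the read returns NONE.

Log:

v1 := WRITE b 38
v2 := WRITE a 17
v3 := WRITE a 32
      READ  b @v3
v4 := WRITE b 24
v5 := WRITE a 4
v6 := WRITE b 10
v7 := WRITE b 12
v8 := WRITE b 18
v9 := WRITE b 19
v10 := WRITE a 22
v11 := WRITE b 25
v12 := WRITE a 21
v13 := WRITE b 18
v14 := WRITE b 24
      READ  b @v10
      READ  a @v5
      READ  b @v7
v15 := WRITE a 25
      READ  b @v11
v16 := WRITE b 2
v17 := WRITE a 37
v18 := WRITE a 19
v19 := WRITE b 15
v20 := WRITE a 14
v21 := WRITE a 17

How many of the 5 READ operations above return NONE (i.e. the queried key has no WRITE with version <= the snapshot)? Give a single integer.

v1: WRITE b=38  (b history now [(1, 38)])
v2: WRITE a=17  (a history now [(2, 17)])
v3: WRITE a=32  (a history now [(2, 17), (3, 32)])
READ b @v3: history=[(1, 38)] -> pick v1 -> 38
v4: WRITE b=24  (b history now [(1, 38), (4, 24)])
v5: WRITE a=4  (a history now [(2, 17), (3, 32), (5, 4)])
v6: WRITE b=10  (b history now [(1, 38), (4, 24), (6, 10)])
v7: WRITE b=12  (b history now [(1, 38), (4, 24), (6, 10), (7, 12)])
v8: WRITE b=18  (b history now [(1, 38), (4, 24), (6, 10), (7, 12), (8, 18)])
v9: WRITE b=19  (b history now [(1, 38), (4, 24), (6, 10), (7, 12), (8, 18), (9, 19)])
v10: WRITE a=22  (a history now [(2, 17), (3, 32), (5, 4), (10, 22)])
v11: WRITE b=25  (b history now [(1, 38), (4, 24), (6, 10), (7, 12), (8, 18), (9, 19), (11, 25)])
v12: WRITE a=21  (a history now [(2, 17), (3, 32), (5, 4), (10, 22), (12, 21)])
v13: WRITE b=18  (b history now [(1, 38), (4, 24), (6, 10), (7, 12), (8, 18), (9, 19), (11, 25), (13, 18)])
v14: WRITE b=24  (b history now [(1, 38), (4, 24), (6, 10), (7, 12), (8, 18), (9, 19), (11, 25), (13, 18), (14, 24)])
READ b @v10: history=[(1, 38), (4, 24), (6, 10), (7, 12), (8, 18), (9, 19), (11, 25), (13, 18), (14, 24)] -> pick v9 -> 19
READ a @v5: history=[(2, 17), (3, 32), (5, 4), (10, 22), (12, 21)] -> pick v5 -> 4
READ b @v7: history=[(1, 38), (4, 24), (6, 10), (7, 12), (8, 18), (9, 19), (11, 25), (13, 18), (14, 24)] -> pick v7 -> 12
v15: WRITE a=25  (a history now [(2, 17), (3, 32), (5, 4), (10, 22), (12, 21), (15, 25)])
READ b @v11: history=[(1, 38), (4, 24), (6, 10), (7, 12), (8, 18), (9, 19), (11, 25), (13, 18), (14, 24)] -> pick v11 -> 25
v16: WRITE b=2  (b history now [(1, 38), (4, 24), (6, 10), (7, 12), (8, 18), (9, 19), (11, 25), (13, 18), (14, 24), (16, 2)])
v17: WRITE a=37  (a history now [(2, 17), (3, 32), (5, 4), (10, 22), (12, 21), (15, 25), (17, 37)])
v18: WRITE a=19  (a history now [(2, 17), (3, 32), (5, 4), (10, 22), (12, 21), (15, 25), (17, 37), (18, 19)])
v19: WRITE b=15  (b history now [(1, 38), (4, 24), (6, 10), (7, 12), (8, 18), (9, 19), (11, 25), (13, 18), (14, 24), (16, 2), (19, 15)])
v20: WRITE a=14  (a history now [(2, 17), (3, 32), (5, 4), (10, 22), (12, 21), (15, 25), (17, 37), (18, 19), (20, 14)])
v21: WRITE a=17  (a history now [(2, 17), (3, 32), (5, 4), (10, 22), (12, 21), (15, 25), (17, 37), (18, 19), (20, 14), (21, 17)])
Read results in order: ['38', '19', '4', '12', '25']
NONE count = 0

Answer: 0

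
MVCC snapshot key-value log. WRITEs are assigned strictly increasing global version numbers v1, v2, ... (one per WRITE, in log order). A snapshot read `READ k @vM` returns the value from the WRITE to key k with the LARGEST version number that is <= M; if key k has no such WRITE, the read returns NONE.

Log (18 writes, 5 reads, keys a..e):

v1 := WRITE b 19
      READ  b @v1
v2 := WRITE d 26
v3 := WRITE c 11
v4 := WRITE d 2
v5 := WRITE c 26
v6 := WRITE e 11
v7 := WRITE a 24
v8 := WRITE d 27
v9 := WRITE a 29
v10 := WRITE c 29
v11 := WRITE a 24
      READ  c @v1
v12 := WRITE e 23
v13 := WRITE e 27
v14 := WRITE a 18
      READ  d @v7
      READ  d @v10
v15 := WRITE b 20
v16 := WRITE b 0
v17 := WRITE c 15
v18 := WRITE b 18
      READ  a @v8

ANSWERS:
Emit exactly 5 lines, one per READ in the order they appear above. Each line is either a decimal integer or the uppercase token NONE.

v1: WRITE b=19  (b history now [(1, 19)])
READ b @v1: history=[(1, 19)] -> pick v1 -> 19
v2: WRITE d=26  (d history now [(2, 26)])
v3: WRITE c=11  (c history now [(3, 11)])
v4: WRITE d=2  (d history now [(2, 26), (4, 2)])
v5: WRITE c=26  (c history now [(3, 11), (5, 26)])
v6: WRITE e=11  (e history now [(6, 11)])
v7: WRITE a=24  (a history now [(7, 24)])
v8: WRITE d=27  (d history now [(2, 26), (4, 2), (8, 27)])
v9: WRITE a=29  (a history now [(7, 24), (9, 29)])
v10: WRITE c=29  (c history now [(3, 11), (5, 26), (10, 29)])
v11: WRITE a=24  (a history now [(7, 24), (9, 29), (11, 24)])
READ c @v1: history=[(3, 11), (5, 26), (10, 29)] -> no version <= 1 -> NONE
v12: WRITE e=23  (e history now [(6, 11), (12, 23)])
v13: WRITE e=27  (e history now [(6, 11), (12, 23), (13, 27)])
v14: WRITE a=18  (a history now [(7, 24), (9, 29), (11, 24), (14, 18)])
READ d @v7: history=[(2, 26), (4, 2), (8, 27)] -> pick v4 -> 2
READ d @v10: history=[(2, 26), (4, 2), (8, 27)] -> pick v8 -> 27
v15: WRITE b=20  (b history now [(1, 19), (15, 20)])
v16: WRITE b=0  (b history now [(1, 19), (15, 20), (16, 0)])
v17: WRITE c=15  (c history now [(3, 11), (5, 26), (10, 29), (17, 15)])
v18: WRITE b=18  (b history now [(1, 19), (15, 20), (16, 0), (18, 18)])
READ a @v8: history=[(7, 24), (9, 29), (11, 24), (14, 18)] -> pick v7 -> 24

Answer: 19
NONE
2
27
24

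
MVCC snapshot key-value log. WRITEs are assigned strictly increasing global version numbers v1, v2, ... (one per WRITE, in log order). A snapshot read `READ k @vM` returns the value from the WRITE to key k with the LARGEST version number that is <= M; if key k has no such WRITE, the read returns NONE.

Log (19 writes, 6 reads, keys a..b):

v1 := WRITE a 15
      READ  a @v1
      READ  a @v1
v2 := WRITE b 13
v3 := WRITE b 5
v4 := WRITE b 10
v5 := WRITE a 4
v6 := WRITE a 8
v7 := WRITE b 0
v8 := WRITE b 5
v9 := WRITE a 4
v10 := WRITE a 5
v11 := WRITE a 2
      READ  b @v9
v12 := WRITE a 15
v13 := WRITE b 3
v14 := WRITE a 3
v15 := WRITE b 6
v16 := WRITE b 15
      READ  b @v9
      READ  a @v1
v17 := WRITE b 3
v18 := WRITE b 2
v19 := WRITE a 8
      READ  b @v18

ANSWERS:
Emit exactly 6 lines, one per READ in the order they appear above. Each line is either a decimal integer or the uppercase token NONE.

Answer: 15
15
5
5
15
2

Derivation:
v1: WRITE a=15  (a history now [(1, 15)])
READ a @v1: history=[(1, 15)] -> pick v1 -> 15
READ a @v1: history=[(1, 15)] -> pick v1 -> 15
v2: WRITE b=13  (b history now [(2, 13)])
v3: WRITE b=5  (b history now [(2, 13), (3, 5)])
v4: WRITE b=10  (b history now [(2, 13), (3, 5), (4, 10)])
v5: WRITE a=4  (a history now [(1, 15), (5, 4)])
v6: WRITE a=8  (a history now [(1, 15), (5, 4), (6, 8)])
v7: WRITE b=0  (b history now [(2, 13), (3, 5), (4, 10), (7, 0)])
v8: WRITE b=5  (b history now [(2, 13), (3, 5), (4, 10), (7, 0), (8, 5)])
v9: WRITE a=4  (a history now [(1, 15), (5, 4), (6, 8), (9, 4)])
v10: WRITE a=5  (a history now [(1, 15), (5, 4), (6, 8), (9, 4), (10, 5)])
v11: WRITE a=2  (a history now [(1, 15), (5, 4), (6, 8), (9, 4), (10, 5), (11, 2)])
READ b @v9: history=[(2, 13), (3, 5), (4, 10), (7, 0), (8, 5)] -> pick v8 -> 5
v12: WRITE a=15  (a history now [(1, 15), (5, 4), (6, 8), (9, 4), (10, 5), (11, 2), (12, 15)])
v13: WRITE b=3  (b history now [(2, 13), (3, 5), (4, 10), (7, 0), (8, 5), (13, 3)])
v14: WRITE a=3  (a history now [(1, 15), (5, 4), (6, 8), (9, 4), (10, 5), (11, 2), (12, 15), (14, 3)])
v15: WRITE b=6  (b history now [(2, 13), (3, 5), (4, 10), (7, 0), (8, 5), (13, 3), (15, 6)])
v16: WRITE b=15  (b history now [(2, 13), (3, 5), (4, 10), (7, 0), (8, 5), (13, 3), (15, 6), (16, 15)])
READ b @v9: history=[(2, 13), (3, 5), (4, 10), (7, 0), (8, 5), (13, 3), (15, 6), (16, 15)] -> pick v8 -> 5
READ a @v1: history=[(1, 15), (5, 4), (6, 8), (9, 4), (10, 5), (11, 2), (12, 15), (14, 3)] -> pick v1 -> 15
v17: WRITE b=3  (b history now [(2, 13), (3, 5), (4, 10), (7, 0), (8, 5), (13, 3), (15, 6), (16, 15), (17, 3)])
v18: WRITE b=2  (b history now [(2, 13), (3, 5), (4, 10), (7, 0), (8, 5), (13, 3), (15, 6), (16, 15), (17, 3), (18, 2)])
v19: WRITE a=8  (a history now [(1, 15), (5, 4), (6, 8), (9, 4), (10, 5), (11, 2), (12, 15), (14, 3), (19, 8)])
READ b @v18: history=[(2, 13), (3, 5), (4, 10), (7, 0), (8, 5), (13, 3), (15, 6), (16, 15), (17, 3), (18, 2)] -> pick v18 -> 2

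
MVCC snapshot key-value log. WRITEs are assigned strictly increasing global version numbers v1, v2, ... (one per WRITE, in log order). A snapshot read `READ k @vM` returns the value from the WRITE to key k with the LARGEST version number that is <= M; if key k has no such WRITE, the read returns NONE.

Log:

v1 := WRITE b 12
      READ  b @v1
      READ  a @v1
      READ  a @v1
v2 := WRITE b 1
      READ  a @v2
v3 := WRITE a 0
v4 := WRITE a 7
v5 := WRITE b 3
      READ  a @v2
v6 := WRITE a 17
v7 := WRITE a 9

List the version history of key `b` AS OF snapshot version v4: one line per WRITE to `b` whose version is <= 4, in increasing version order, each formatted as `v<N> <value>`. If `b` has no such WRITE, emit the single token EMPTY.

Scan writes for key=b with version <= 4:
  v1 WRITE b 12 -> keep
  v2 WRITE b 1 -> keep
  v3 WRITE a 0 -> skip
  v4 WRITE a 7 -> skip
  v5 WRITE b 3 -> drop (> snap)
  v6 WRITE a 17 -> skip
  v7 WRITE a 9 -> skip
Collected: [(1, 12), (2, 1)]

Answer: v1 12
v2 1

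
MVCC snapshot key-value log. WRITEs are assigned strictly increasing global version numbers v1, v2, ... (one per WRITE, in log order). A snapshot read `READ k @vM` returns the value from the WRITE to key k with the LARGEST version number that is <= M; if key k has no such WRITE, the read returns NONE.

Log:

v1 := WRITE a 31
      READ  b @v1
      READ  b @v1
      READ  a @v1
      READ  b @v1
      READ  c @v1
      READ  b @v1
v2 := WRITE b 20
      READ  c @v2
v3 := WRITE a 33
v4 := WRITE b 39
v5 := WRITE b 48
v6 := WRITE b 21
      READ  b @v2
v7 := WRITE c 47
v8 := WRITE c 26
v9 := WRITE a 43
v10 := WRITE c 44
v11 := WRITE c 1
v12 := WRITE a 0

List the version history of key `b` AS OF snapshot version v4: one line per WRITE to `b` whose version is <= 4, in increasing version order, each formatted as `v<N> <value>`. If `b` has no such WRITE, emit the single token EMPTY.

Answer: v2 20
v4 39

Derivation:
Scan writes for key=b with version <= 4:
  v1 WRITE a 31 -> skip
  v2 WRITE b 20 -> keep
  v3 WRITE a 33 -> skip
  v4 WRITE b 39 -> keep
  v5 WRITE b 48 -> drop (> snap)
  v6 WRITE b 21 -> drop (> snap)
  v7 WRITE c 47 -> skip
  v8 WRITE c 26 -> skip
  v9 WRITE a 43 -> skip
  v10 WRITE c 44 -> skip
  v11 WRITE c 1 -> skip
  v12 WRITE a 0 -> skip
Collected: [(2, 20), (4, 39)]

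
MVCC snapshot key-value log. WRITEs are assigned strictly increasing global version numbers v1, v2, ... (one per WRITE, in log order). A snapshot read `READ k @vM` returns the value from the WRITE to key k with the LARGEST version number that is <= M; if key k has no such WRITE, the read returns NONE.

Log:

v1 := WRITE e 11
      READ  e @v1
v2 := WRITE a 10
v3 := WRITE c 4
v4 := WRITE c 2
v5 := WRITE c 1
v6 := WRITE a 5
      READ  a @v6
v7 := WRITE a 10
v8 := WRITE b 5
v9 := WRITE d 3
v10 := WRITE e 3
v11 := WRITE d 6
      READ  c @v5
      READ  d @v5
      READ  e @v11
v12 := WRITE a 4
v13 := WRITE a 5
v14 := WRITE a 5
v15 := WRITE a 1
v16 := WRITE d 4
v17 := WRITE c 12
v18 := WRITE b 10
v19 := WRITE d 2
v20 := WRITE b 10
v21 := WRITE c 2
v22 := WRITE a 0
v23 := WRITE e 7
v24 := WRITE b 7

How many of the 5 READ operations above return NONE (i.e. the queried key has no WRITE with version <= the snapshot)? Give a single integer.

Answer: 1

Derivation:
v1: WRITE e=11  (e history now [(1, 11)])
READ e @v1: history=[(1, 11)] -> pick v1 -> 11
v2: WRITE a=10  (a history now [(2, 10)])
v3: WRITE c=4  (c history now [(3, 4)])
v4: WRITE c=2  (c history now [(3, 4), (4, 2)])
v5: WRITE c=1  (c history now [(3, 4), (4, 2), (5, 1)])
v6: WRITE a=5  (a history now [(2, 10), (6, 5)])
READ a @v6: history=[(2, 10), (6, 5)] -> pick v6 -> 5
v7: WRITE a=10  (a history now [(2, 10), (6, 5), (7, 10)])
v8: WRITE b=5  (b history now [(8, 5)])
v9: WRITE d=3  (d history now [(9, 3)])
v10: WRITE e=3  (e history now [(1, 11), (10, 3)])
v11: WRITE d=6  (d history now [(9, 3), (11, 6)])
READ c @v5: history=[(3, 4), (4, 2), (5, 1)] -> pick v5 -> 1
READ d @v5: history=[(9, 3), (11, 6)] -> no version <= 5 -> NONE
READ e @v11: history=[(1, 11), (10, 3)] -> pick v10 -> 3
v12: WRITE a=4  (a history now [(2, 10), (6, 5), (7, 10), (12, 4)])
v13: WRITE a=5  (a history now [(2, 10), (6, 5), (7, 10), (12, 4), (13, 5)])
v14: WRITE a=5  (a history now [(2, 10), (6, 5), (7, 10), (12, 4), (13, 5), (14, 5)])
v15: WRITE a=1  (a history now [(2, 10), (6, 5), (7, 10), (12, 4), (13, 5), (14, 5), (15, 1)])
v16: WRITE d=4  (d history now [(9, 3), (11, 6), (16, 4)])
v17: WRITE c=12  (c history now [(3, 4), (4, 2), (5, 1), (17, 12)])
v18: WRITE b=10  (b history now [(8, 5), (18, 10)])
v19: WRITE d=2  (d history now [(9, 3), (11, 6), (16, 4), (19, 2)])
v20: WRITE b=10  (b history now [(8, 5), (18, 10), (20, 10)])
v21: WRITE c=2  (c history now [(3, 4), (4, 2), (5, 1), (17, 12), (21, 2)])
v22: WRITE a=0  (a history now [(2, 10), (6, 5), (7, 10), (12, 4), (13, 5), (14, 5), (15, 1), (22, 0)])
v23: WRITE e=7  (e history now [(1, 11), (10, 3), (23, 7)])
v24: WRITE b=7  (b history now [(8, 5), (18, 10), (20, 10), (24, 7)])
Read results in order: ['11', '5', '1', 'NONE', '3']
NONE count = 1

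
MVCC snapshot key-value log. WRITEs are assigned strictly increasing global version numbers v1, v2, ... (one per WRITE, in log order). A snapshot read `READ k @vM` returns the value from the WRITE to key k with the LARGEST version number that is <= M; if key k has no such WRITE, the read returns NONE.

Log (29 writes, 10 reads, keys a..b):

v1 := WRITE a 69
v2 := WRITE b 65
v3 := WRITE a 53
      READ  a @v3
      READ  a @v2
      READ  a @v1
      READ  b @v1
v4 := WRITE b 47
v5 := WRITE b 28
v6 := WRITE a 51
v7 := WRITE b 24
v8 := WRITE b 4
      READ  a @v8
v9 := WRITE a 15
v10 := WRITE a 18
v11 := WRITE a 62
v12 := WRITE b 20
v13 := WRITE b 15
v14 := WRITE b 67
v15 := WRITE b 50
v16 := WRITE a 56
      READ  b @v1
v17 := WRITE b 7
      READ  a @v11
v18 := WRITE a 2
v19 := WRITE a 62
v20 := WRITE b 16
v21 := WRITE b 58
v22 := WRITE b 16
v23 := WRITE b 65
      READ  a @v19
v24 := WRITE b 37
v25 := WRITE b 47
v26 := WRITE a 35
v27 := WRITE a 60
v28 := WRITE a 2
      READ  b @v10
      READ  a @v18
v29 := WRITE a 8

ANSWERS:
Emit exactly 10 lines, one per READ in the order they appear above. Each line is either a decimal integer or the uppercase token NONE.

v1: WRITE a=69  (a history now [(1, 69)])
v2: WRITE b=65  (b history now [(2, 65)])
v3: WRITE a=53  (a history now [(1, 69), (3, 53)])
READ a @v3: history=[(1, 69), (3, 53)] -> pick v3 -> 53
READ a @v2: history=[(1, 69), (3, 53)] -> pick v1 -> 69
READ a @v1: history=[(1, 69), (3, 53)] -> pick v1 -> 69
READ b @v1: history=[(2, 65)] -> no version <= 1 -> NONE
v4: WRITE b=47  (b history now [(2, 65), (4, 47)])
v5: WRITE b=28  (b history now [(2, 65), (4, 47), (5, 28)])
v6: WRITE a=51  (a history now [(1, 69), (3, 53), (6, 51)])
v7: WRITE b=24  (b history now [(2, 65), (4, 47), (5, 28), (7, 24)])
v8: WRITE b=4  (b history now [(2, 65), (4, 47), (5, 28), (7, 24), (8, 4)])
READ a @v8: history=[(1, 69), (3, 53), (6, 51)] -> pick v6 -> 51
v9: WRITE a=15  (a history now [(1, 69), (3, 53), (6, 51), (9, 15)])
v10: WRITE a=18  (a history now [(1, 69), (3, 53), (6, 51), (9, 15), (10, 18)])
v11: WRITE a=62  (a history now [(1, 69), (3, 53), (6, 51), (9, 15), (10, 18), (11, 62)])
v12: WRITE b=20  (b history now [(2, 65), (4, 47), (5, 28), (7, 24), (8, 4), (12, 20)])
v13: WRITE b=15  (b history now [(2, 65), (4, 47), (5, 28), (7, 24), (8, 4), (12, 20), (13, 15)])
v14: WRITE b=67  (b history now [(2, 65), (4, 47), (5, 28), (7, 24), (8, 4), (12, 20), (13, 15), (14, 67)])
v15: WRITE b=50  (b history now [(2, 65), (4, 47), (5, 28), (7, 24), (8, 4), (12, 20), (13, 15), (14, 67), (15, 50)])
v16: WRITE a=56  (a history now [(1, 69), (3, 53), (6, 51), (9, 15), (10, 18), (11, 62), (16, 56)])
READ b @v1: history=[(2, 65), (4, 47), (5, 28), (7, 24), (8, 4), (12, 20), (13, 15), (14, 67), (15, 50)] -> no version <= 1 -> NONE
v17: WRITE b=7  (b history now [(2, 65), (4, 47), (5, 28), (7, 24), (8, 4), (12, 20), (13, 15), (14, 67), (15, 50), (17, 7)])
READ a @v11: history=[(1, 69), (3, 53), (6, 51), (9, 15), (10, 18), (11, 62), (16, 56)] -> pick v11 -> 62
v18: WRITE a=2  (a history now [(1, 69), (3, 53), (6, 51), (9, 15), (10, 18), (11, 62), (16, 56), (18, 2)])
v19: WRITE a=62  (a history now [(1, 69), (3, 53), (6, 51), (9, 15), (10, 18), (11, 62), (16, 56), (18, 2), (19, 62)])
v20: WRITE b=16  (b history now [(2, 65), (4, 47), (5, 28), (7, 24), (8, 4), (12, 20), (13, 15), (14, 67), (15, 50), (17, 7), (20, 16)])
v21: WRITE b=58  (b history now [(2, 65), (4, 47), (5, 28), (7, 24), (8, 4), (12, 20), (13, 15), (14, 67), (15, 50), (17, 7), (20, 16), (21, 58)])
v22: WRITE b=16  (b history now [(2, 65), (4, 47), (5, 28), (7, 24), (8, 4), (12, 20), (13, 15), (14, 67), (15, 50), (17, 7), (20, 16), (21, 58), (22, 16)])
v23: WRITE b=65  (b history now [(2, 65), (4, 47), (5, 28), (7, 24), (8, 4), (12, 20), (13, 15), (14, 67), (15, 50), (17, 7), (20, 16), (21, 58), (22, 16), (23, 65)])
READ a @v19: history=[(1, 69), (3, 53), (6, 51), (9, 15), (10, 18), (11, 62), (16, 56), (18, 2), (19, 62)] -> pick v19 -> 62
v24: WRITE b=37  (b history now [(2, 65), (4, 47), (5, 28), (7, 24), (8, 4), (12, 20), (13, 15), (14, 67), (15, 50), (17, 7), (20, 16), (21, 58), (22, 16), (23, 65), (24, 37)])
v25: WRITE b=47  (b history now [(2, 65), (4, 47), (5, 28), (7, 24), (8, 4), (12, 20), (13, 15), (14, 67), (15, 50), (17, 7), (20, 16), (21, 58), (22, 16), (23, 65), (24, 37), (25, 47)])
v26: WRITE a=35  (a history now [(1, 69), (3, 53), (6, 51), (9, 15), (10, 18), (11, 62), (16, 56), (18, 2), (19, 62), (26, 35)])
v27: WRITE a=60  (a history now [(1, 69), (3, 53), (6, 51), (9, 15), (10, 18), (11, 62), (16, 56), (18, 2), (19, 62), (26, 35), (27, 60)])
v28: WRITE a=2  (a history now [(1, 69), (3, 53), (6, 51), (9, 15), (10, 18), (11, 62), (16, 56), (18, 2), (19, 62), (26, 35), (27, 60), (28, 2)])
READ b @v10: history=[(2, 65), (4, 47), (5, 28), (7, 24), (8, 4), (12, 20), (13, 15), (14, 67), (15, 50), (17, 7), (20, 16), (21, 58), (22, 16), (23, 65), (24, 37), (25, 47)] -> pick v8 -> 4
READ a @v18: history=[(1, 69), (3, 53), (6, 51), (9, 15), (10, 18), (11, 62), (16, 56), (18, 2), (19, 62), (26, 35), (27, 60), (28, 2)] -> pick v18 -> 2
v29: WRITE a=8  (a history now [(1, 69), (3, 53), (6, 51), (9, 15), (10, 18), (11, 62), (16, 56), (18, 2), (19, 62), (26, 35), (27, 60), (28, 2), (29, 8)])

Answer: 53
69
69
NONE
51
NONE
62
62
4
2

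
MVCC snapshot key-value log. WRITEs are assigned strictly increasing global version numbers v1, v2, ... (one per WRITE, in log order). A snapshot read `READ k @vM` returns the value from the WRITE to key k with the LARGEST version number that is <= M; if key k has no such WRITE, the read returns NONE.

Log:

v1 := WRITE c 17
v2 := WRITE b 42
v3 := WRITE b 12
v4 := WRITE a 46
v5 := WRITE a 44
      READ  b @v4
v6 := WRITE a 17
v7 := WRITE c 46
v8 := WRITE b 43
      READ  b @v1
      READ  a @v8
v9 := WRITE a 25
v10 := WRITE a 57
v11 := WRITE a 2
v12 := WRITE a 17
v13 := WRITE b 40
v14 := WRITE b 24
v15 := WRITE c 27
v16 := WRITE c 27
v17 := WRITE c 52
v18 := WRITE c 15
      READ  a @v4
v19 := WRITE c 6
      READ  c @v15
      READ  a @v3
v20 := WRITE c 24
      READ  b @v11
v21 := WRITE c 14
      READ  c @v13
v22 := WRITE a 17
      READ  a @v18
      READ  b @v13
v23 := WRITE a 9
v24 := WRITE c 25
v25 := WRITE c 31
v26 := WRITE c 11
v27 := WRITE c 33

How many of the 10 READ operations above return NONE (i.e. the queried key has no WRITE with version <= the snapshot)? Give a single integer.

v1: WRITE c=17  (c history now [(1, 17)])
v2: WRITE b=42  (b history now [(2, 42)])
v3: WRITE b=12  (b history now [(2, 42), (3, 12)])
v4: WRITE a=46  (a history now [(4, 46)])
v5: WRITE a=44  (a history now [(4, 46), (5, 44)])
READ b @v4: history=[(2, 42), (3, 12)] -> pick v3 -> 12
v6: WRITE a=17  (a history now [(4, 46), (5, 44), (6, 17)])
v7: WRITE c=46  (c history now [(1, 17), (7, 46)])
v8: WRITE b=43  (b history now [(2, 42), (3, 12), (8, 43)])
READ b @v1: history=[(2, 42), (3, 12), (8, 43)] -> no version <= 1 -> NONE
READ a @v8: history=[(4, 46), (5, 44), (6, 17)] -> pick v6 -> 17
v9: WRITE a=25  (a history now [(4, 46), (5, 44), (6, 17), (9, 25)])
v10: WRITE a=57  (a history now [(4, 46), (5, 44), (6, 17), (9, 25), (10, 57)])
v11: WRITE a=2  (a history now [(4, 46), (5, 44), (6, 17), (9, 25), (10, 57), (11, 2)])
v12: WRITE a=17  (a history now [(4, 46), (5, 44), (6, 17), (9, 25), (10, 57), (11, 2), (12, 17)])
v13: WRITE b=40  (b history now [(2, 42), (3, 12), (8, 43), (13, 40)])
v14: WRITE b=24  (b history now [(2, 42), (3, 12), (8, 43), (13, 40), (14, 24)])
v15: WRITE c=27  (c history now [(1, 17), (7, 46), (15, 27)])
v16: WRITE c=27  (c history now [(1, 17), (7, 46), (15, 27), (16, 27)])
v17: WRITE c=52  (c history now [(1, 17), (7, 46), (15, 27), (16, 27), (17, 52)])
v18: WRITE c=15  (c history now [(1, 17), (7, 46), (15, 27), (16, 27), (17, 52), (18, 15)])
READ a @v4: history=[(4, 46), (5, 44), (6, 17), (9, 25), (10, 57), (11, 2), (12, 17)] -> pick v4 -> 46
v19: WRITE c=6  (c history now [(1, 17), (7, 46), (15, 27), (16, 27), (17, 52), (18, 15), (19, 6)])
READ c @v15: history=[(1, 17), (7, 46), (15, 27), (16, 27), (17, 52), (18, 15), (19, 6)] -> pick v15 -> 27
READ a @v3: history=[(4, 46), (5, 44), (6, 17), (9, 25), (10, 57), (11, 2), (12, 17)] -> no version <= 3 -> NONE
v20: WRITE c=24  (c history now [(1, 17), (7, 46), (15, 27), (16, 27), (17, 52), (18, 15), (19, 6), (20, 24)])
READ b @v11: history=[(2, 42), (3, 12), (8, 43), (13, 40), (14, 24)] -> pick v8 -> 43
v21: WRITE c=14  (c history now [(1, 17), (7, 46), (15, 27), (16, 27), (17, 52), (18, 15), (19, 6), (20, 24), (21, 14)])
READ c @v13: history=[(1, 17), (7, 46), (15, 27), (16, 27), (17, 52), (18, 15), (19, 6), (20, 24), (21, 14)] -> pick v7 -> 46
v22: WRITE a=17  (a history now [(4, 46), (5, 44), (6, 17), (9, 25), (10, 57), (11, 2), (12, 17), (22, 17)])
READ a @v18: history=[(4, 46), (5, 44), (6, 17), (9, 25), (10, 57), (11, 2), (12, 17), (22, 17)] -> pick v12 -> 17
READ b @v13: history=[(2, 42), (3, 12), (8, 43), (13, 40), (14, 24)] -> pick v13 -> 40
v23: WRITE a=9  (a history now [(4, 46), (5, 44), (6, 17), (9, 25), (10, 57), (11, 2), (12, 17), (22, 17), (23, 9)])
v24: WRITE c=25  (c history now [(1, 17), (7, 46), (15, 27), (16, 27), (17, 52), (18, 15), (19, 6), (20, 24), (21, 14), (24, 25)])
v25: WRITE c=31  (c history now [(1, 17), (7, 46), (15, 27), (16, 27), (17, 52), (18, 15), (19, 6), (20, 24), (21, 14), (24, 25), (25, 31)])
v26: WRITE c=11  (c history now [(1, 17), (7, 46), (15, 27), (16, 27), (17, 52), (18, 15), (19, 6), (20, 24), (21, 14), (24, 25), (25, 31), (26, 11)])
v27: WRITE c=33  (c history now [(1, 17), (7, 46), (15, 27), (16, 27), (17, 52), (18, 15), (19, 6), (20, 24), (21, 14), (24, 25), (25, 31), (26, 11), (27, 33)])
Read results in order: ['12', 'NONE', '17', '46', '27', 'NONE', '43', '46', '17', '40']
NONE count = 2

Answer: 2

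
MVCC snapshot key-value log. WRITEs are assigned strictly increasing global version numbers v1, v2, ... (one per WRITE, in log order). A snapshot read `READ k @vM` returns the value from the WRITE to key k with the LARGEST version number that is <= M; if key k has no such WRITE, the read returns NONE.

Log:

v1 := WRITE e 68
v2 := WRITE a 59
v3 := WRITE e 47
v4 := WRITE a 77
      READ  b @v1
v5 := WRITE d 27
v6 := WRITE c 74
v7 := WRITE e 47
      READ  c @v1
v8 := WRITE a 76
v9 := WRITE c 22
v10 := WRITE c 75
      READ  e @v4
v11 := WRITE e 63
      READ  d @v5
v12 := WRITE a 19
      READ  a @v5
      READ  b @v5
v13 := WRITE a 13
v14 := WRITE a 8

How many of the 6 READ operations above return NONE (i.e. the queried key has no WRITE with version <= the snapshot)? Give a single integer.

Answer: 3

Derivation:
v1: WRITE e=68  (e history now [(1, 68)])
v2: WRITE a=59  (a history now [(2, 59)])
v3: WRITE e=47  (e history now [(1, 68), (3, 47)])
v4: WRITE a=77  (a history now [(2, 59), (4, 77)])
READ b @v1: history=[] -> no version <= 1 -> NONE
v5: WRITE d=27  (d history now [(5, 27)])
v6: WRITE c=74  (c history now [(6, 74)])
v7: WRITE e=47  (e history now [(1, 68), (3, 47), (7, 47)])
READ c @v1: history=[(6, 74)] -> no version <= 1 -> NONE
v8: WRITE a=76  (a history now [(2, 59), (4, 77), (8, 76)])
v9: WRITE c=22  (c history now [(6, 74), (9, 22)])
v10: WRITE c=75  (c history now [(6, 74), (9, 22), (10, 75)])
READ e @v4: history=[(1, 68), (3, 47), (7, 47)] -> pick v3 -> 47
v11: WRITE e=63  (e history now [(1, 68), (3, 47), (7, 47), (11, 63)])
READ d @v5: history=[(5, 27)] -> pick v5 -> 27
v12: WRITE a=19  (a history now [(2, 59), (4, 77), (8, 76), (12, 19)])
READ a @v5: history=[(2, 59), (4, 77), (8, 76), (12, 19)] -> pick v4 -> 77
READ b @v5: history=[] -> no version <= 5 -> NONE
v13: WRITE a=13  (a history now [(2, 59), (4, 77), (8, 76), (12, 19), (13, 13)])
v14: WRITE a=8  (a history now [(2, 59), (4, 77), (8, 76), (12, 19), (13, 13), (14, 8)])
Read results in order: ['NONE', 'NONE', '47', '27', '77', 'NONE']
NONE count = 3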